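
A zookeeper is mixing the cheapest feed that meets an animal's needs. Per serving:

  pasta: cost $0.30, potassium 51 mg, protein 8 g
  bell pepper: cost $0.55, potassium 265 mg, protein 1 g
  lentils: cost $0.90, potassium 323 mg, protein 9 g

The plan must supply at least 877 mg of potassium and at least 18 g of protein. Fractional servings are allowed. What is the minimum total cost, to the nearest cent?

$2.19

pasta only: max(877/51, 18/8) = 17.2 servings → $5.16.
bell pepper only: max(877/265, 18/1) = 18 servings → $9.90.
lentils only: max(877/323, 18/9) = 2.715 servings → $2.44.
pasta + bell pepper with both tight: 1.882 servings and 2.947 servings → $2.19.
pasta + lentils: intersection lies outside the first quadrant.
bell pepper + lentils with both tight: 1.008 servings and 1.888 servings → $2.25.
Cheapest feasible corner: $2.19.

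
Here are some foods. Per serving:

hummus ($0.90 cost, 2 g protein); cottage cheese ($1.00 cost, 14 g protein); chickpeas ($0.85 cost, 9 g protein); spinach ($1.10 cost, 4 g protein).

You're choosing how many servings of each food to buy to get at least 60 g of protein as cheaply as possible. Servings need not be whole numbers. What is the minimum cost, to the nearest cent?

Cost per g of protein: cottage cheese $0.0714, chickpeas $0.0944, spinach $0.2750, hummus $0.4500.
With no serving limits, use only cottage cheese: 60 g / 14 g = 4.286 servings × $1.00 = $4.29.

$4.29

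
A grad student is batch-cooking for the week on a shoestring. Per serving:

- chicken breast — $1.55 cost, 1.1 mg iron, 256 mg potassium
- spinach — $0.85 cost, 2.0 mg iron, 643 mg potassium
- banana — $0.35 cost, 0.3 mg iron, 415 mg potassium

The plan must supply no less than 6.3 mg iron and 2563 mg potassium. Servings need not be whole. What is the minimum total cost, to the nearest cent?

$3.05

chicken breast only: max(6.3/1.1, 2563/256) = 10.01 servings → $15.52.
spinach only: max(6.3/2.0, 2563/643) = 3.986 servings → $3.39.
banana only: max(6.3/0.3, 2563/415) = 21 servings → $7.35.
chicken breast + spinach: intersection lies outside the first quadrant.
chicken breast + banana with both tight: 4.861 servings and 3.178 servings → $8.65.
spinach + banana with both tight: 2.897 servings and 1.687 servings → $3.05.
Cheapest feasible corner: $3.05.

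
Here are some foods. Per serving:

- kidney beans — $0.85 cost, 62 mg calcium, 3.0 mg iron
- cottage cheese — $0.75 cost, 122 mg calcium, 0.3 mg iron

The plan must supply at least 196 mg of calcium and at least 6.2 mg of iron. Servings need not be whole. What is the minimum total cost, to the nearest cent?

The cheapest plan sits at a corner of the feasible region — with two constraints it uses at most two foods.
kidney beans only: max(196/62, 6.2/3.0) = 3.161 servings → $2.69.
cottage cheese only: max(196/122, 6.2/0.3) = 20.67 servings → $15.50.
kidney beans + cottage cheese with both tight: 2.008 servings and 0.5861 servings → $2.15.
The minimum over all feasible corners is $2.15.

$2.15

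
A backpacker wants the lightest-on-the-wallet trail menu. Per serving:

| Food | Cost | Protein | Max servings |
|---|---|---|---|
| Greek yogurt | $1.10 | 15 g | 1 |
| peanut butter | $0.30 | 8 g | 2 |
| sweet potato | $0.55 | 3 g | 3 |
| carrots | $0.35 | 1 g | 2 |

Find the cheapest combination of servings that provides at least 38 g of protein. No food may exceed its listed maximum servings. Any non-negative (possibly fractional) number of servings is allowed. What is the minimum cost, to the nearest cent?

Cost per g of protein: peanut butter $0.0375, Greek yogurt $0.0733, sweet potato $0.1833, carrots $0.3500.
Take 2 servings of peanut butter: +16.0 g protein for $0.60 (total $0.60, still need 22.0 g).
Take 1 serving of Greek yogurt: +15.0 g protein for $1.10 (total $1.70, still need 7.0 g).
Take 2.333 servings of sweet potato: +7.0 g protein for $1.28 (total $2.98, still need 0.0 g).
Filling from the cheapest source first is optimal under one linear minimum: $2.98.

$2.98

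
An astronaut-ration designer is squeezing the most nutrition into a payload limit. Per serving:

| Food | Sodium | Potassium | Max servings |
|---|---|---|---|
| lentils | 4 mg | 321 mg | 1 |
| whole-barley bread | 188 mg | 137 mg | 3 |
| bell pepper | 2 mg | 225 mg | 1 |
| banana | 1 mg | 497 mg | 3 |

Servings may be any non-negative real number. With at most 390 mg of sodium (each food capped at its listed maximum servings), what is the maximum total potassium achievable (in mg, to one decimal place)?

2314.6 mg

Potassium per mg sodium: banana 497, bell pepper 112.5, lentils 80.25, whole-barley bread 0.7287.
Take 3 servings of banana: uses 3 mg sodium, +1491.0 mg potassium (running total 1491.0 mg).
Take 1 serving of bell pepper: uses 2 mg sodium, +225.0 mg potassium (running total 1716.0 mg).
Take 1 serving of lentils: uses 4 mg sodium, +321.0 mg potassium (running total 2037.0 mg).
Take 2.027 servings of whole-barley bread: uses 381 mg sodium, +277.6 mg potassium (running total 2314.6 mg).
Filling greedily by potassium-per-mg sodium is optimal for one linear limit, giving 2314.6 mg.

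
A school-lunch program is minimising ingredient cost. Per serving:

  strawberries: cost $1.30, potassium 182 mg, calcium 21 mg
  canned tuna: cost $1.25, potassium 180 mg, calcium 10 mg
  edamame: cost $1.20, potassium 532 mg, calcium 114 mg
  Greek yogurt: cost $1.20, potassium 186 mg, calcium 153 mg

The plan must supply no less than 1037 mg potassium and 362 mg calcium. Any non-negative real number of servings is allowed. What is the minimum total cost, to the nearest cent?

An LP optimum is at a vertex; with two nutrient constraints at most two foods are used. Check each candidate.
strawberries only: max(1037/182, 362/21) = 17.24 servings → $22.41.
canned tuna only: max(1037/180, 362/10) = 36.2 servings → $45.25.
edamame only: max(1037/532, 362/114) = 3.175 servings → $3.81.
Greek yogurt only: max(1037/186, 362/153) = 5.575 servings → $6.69.
strawberries + canned tuna: the both-tight solution has a negative serving — not a feasible corner.
strawberries + edamame: intersection lies outside the first quadrant.
strawberries + Greek yogurt with both tight: 3.815 servings and 1.842 servings → $7.17.
canned tuna + edamame with both targets exact would need a negative amount; discard.
canned tuna + Greek yogurt with both tight: 3.556 servings and 2.134 servings → $7.01.
edamame + Greek yogurt with both tight: 1.517 servings and 1.235 servings → $3.30.
Cheapest feasible corner: $3.30.

$3.30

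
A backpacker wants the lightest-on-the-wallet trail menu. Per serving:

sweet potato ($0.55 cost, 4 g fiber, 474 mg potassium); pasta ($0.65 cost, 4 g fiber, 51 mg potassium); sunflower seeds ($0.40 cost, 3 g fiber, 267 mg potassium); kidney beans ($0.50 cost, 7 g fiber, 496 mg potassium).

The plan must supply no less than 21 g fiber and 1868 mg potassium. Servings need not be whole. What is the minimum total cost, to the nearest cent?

$1.88

Compare the cost at each extreme point of the feasible region.
sweet potato only: max(21/4, 1868/474) = 5.25 servings → $2.89.
pasta only: max(21/4, 1868/51) = 36.63 servings → $23.81.
sunflower seeds only: max(21/3, 1868/267) = 7 servings → $2.80.
kidney beans only: max(21/7, 1868/496) = 3.766 servings → $1.88.
sweet potato + pasta with both tight: 3.783 servings and 1.467 servings → $3.03.
sweet potato + sunflower seeds: the both-tight solution has a negative serving — not a feasible corner.
sweet potato + kidney beans with both tight: 1.994 servings and 1.861 servings → $2.03.
pasta + sunflower seeds with both tight: 0.003279 servings and 6.996 servings → $2.80.
pasta + kidney beans with both targets exact would need a negative amount; discard.
sunflower seeds + kidney beans with both tight: 6.982 servings and 0.007874 servings → $2.80.
The minimum over all feasible corners is $1.88.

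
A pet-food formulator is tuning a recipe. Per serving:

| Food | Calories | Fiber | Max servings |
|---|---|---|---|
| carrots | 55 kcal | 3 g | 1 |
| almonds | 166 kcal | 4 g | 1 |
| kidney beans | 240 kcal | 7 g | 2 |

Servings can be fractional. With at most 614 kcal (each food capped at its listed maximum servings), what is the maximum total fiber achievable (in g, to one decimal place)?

18.9 g

Fiber per kcal: carrots 0.05455, kidney beans 0.02917, almonds 0.0241.
Take 1 serving of carrots: uses 55 kcal, +3.0 g fiber (running total 3.0 g).
Take 2 servings of kidney beans: uses 480 kcal, +14.0 g fiber (running total 17.0 g).
Take 0.4759 servings of almonds: uses 79 kcal, +1.9 g fiber (running total 18.9 g).
Filling greedily by fiber-per-kcal is optimal for one linear limit, giving 18.9 g.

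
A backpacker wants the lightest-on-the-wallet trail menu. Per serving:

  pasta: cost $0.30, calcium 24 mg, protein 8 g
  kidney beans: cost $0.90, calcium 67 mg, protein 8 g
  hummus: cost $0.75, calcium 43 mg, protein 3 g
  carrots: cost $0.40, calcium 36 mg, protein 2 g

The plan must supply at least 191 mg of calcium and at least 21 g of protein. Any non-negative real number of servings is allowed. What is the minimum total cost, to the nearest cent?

$2.17

pasta only: max(191/24, 21/8) = 7.958 servings → $2.39.
kidney beans only: max(191/67, 21/8) = 2.851 servings → $2.57.
hummus only: max(191/43, 21/3) = 7 servings → $5.25.
carrots only: max(191/36, 21/2) = 10.5 servings → $4.20.
pasta + kidney beans with both targets exact would need a negative amount; discard.
pasta + hummus with both tight: 1.213 servings and 3.765 servings → $3.19.
pasta + carrots with both tight: 1.558 servings and 4.267 servings → $2.17.
kidney beans + hummus with both tight: 2.308 servings and 0.8462 servings → $2.71.
kidney beans + carrots with both tight: 2.429 servings and 0.7857 servings → $2.50.
hummus + carrots: the both-tight solution has a negative serving — not a feasible corner.
Cheapest feasible corner: $2.17.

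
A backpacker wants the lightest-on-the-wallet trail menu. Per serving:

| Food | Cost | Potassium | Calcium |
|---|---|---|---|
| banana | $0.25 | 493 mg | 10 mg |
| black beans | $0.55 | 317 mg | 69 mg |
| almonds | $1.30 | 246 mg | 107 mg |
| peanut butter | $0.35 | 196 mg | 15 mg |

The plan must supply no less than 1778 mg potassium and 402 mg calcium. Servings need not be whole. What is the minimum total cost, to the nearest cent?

$3.20

For a min-cost LP with two ≥-constraints, a basic feasible solution has at most two positive variables.
banana only: max(1778/493, 402/10) = 40.2 servings → $10.05.
black beans only: max(1778/317, 402/69) = 5.826 servings → $3.20.
almonds only: max(1778/246, 402/107) = 7.228 servings → $9.40.
peanut butter only: max(1778/196, 402/15) = 26.8 servings → $9.38.
banana + black beans: intersection lies outside the first quadrant.
banana + almonds with both tight: 1.817 servings and 3.587 servings → $5.12.
banana + peanut butter: the both-tight solution has a negative serving — not a feasible corner.
black beans + almonds with both tight: 5.391 servings and 0.2804 servings → $3.33.
black beans + peanut butter: the both-tight solution has a negative serving — not a feasible corner.
almonds + peanut butter with both tight: 3.016 servings and 5.286 servings → $5.77.
The minimum over all feasible corners is $3.20.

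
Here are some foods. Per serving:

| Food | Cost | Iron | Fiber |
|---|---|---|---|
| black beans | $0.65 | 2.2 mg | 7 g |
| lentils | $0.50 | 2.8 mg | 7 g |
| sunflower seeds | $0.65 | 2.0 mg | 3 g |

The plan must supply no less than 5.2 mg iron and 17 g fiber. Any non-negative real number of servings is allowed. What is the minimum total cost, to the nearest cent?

$1.21

Compare the cost at each extreme point of the feasible region.
black beans only: max(5.2/2.2, 17/7) = 2.429 servings → $1.58.
lentils only: max(5.2/2.8, 17/7) = 2.429 servings → $1.21.
sunflower seeds only: max(5.2/2.0, 17/3) = 5.667 servings → $3.68.
black beans + lentils: intersection lies outside the first quadrant.
black beans + sunflower seeds: the both-tight solution has a negative serving — not a feasible corner.
lentils + sunflower seeds with both targets exact would need a negative amount; discard.
Cheapest feasible corner: $1.21.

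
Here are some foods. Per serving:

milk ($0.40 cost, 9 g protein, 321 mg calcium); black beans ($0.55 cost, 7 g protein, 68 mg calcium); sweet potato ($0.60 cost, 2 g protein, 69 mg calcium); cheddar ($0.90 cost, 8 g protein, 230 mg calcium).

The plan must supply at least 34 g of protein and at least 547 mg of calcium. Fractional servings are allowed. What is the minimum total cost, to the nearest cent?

The cheapest plan sits at a corner of the feasible region — with two constraints it uses at most two foods.
milk only: max(34/9, 547/321) = 3.778 servings → $1.51.
black beans only: max(34/7, 547/68) = 8.044 servings → $4.42.
sweet potato only: max(34/2, 547/69) = 17 servings → $10.20.
cheddar only: max(34/8, 547/230) = 4.25 servings → $3.83.
milk + black beans with both tight: 0.9278 servings and 3.664 servings → $2.39.
milk + sweet potato: intersection lies outside the first quadrant.
milk + cheddar: the both-tight solution has a negative serving — not a feasible corner.
black beans + sweet potato with both tight: 3.608 servings and 4.372 servings → $4.61.
black beans + cheddar with both tight: 3.231 servings and 1.423 servings → $3.06.
sweet potato + cheddar with both targets exact would need a negative amount; discard.
So the least-cost plan costs $1.51.

$1.51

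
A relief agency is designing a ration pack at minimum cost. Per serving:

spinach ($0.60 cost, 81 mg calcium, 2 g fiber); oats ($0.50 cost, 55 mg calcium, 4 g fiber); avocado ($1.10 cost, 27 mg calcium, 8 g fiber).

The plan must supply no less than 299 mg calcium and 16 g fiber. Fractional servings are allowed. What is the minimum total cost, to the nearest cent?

$2.52

This is a tiny linear program; its minimum lies at a vertex of the feasible set. List the vertices and price them.
spinach only: max(299/81, 16/2) = 8 servings → $4.80.
oats only: max(299/55, 16/4) = 5.436 servings → $2.72.
avocado only: max(299/27, 16/8) = 11.07 servings → $12.18.
spinach + oats with both tight: 1.477 servings and 3.262 servings → $2.52.
spinach + avocado with both tight: 3.3 servings and 1.175 servings → $3.27.
oats + avocado: the both-tight solution has a negative serving — not a feasible corner.
So the least-cost plan costs $2.52.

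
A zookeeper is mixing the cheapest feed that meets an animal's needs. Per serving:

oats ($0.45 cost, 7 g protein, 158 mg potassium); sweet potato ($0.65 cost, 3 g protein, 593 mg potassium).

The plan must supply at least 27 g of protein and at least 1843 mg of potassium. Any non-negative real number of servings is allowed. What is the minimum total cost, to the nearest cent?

The cheapest plan sits at a corner of the feasible region — with two constraints it uses at most two foods.
oats only: max(27/7, 1843/158) = 11.66 servings → $5.25.
sweet potato only: max(27/3, 1843/593) = 9 servings → $5.85.
oats + sweet potato with both tight: 2.851 servings and 2.348 servings → $2.81.
Cheapest feasible corner: $2.81.

$2.81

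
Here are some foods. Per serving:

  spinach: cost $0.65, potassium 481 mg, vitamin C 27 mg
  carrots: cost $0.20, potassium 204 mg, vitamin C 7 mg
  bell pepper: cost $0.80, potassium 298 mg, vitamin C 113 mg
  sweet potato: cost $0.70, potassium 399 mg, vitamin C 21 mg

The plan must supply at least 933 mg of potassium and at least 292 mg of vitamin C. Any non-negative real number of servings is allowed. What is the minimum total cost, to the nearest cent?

A basic optimal solution has at most two foods positive. Try each food alone and each pair with both targets met exactly.
spinach only: max(933/481, 292/27) = 10.81 servings → $7.03.
carrots only: max(933/204, 292/7) = 41.71 servings → $8.34.
bell pepper only: max(933/298, 292/113) = 3.131 servings → $2.50.
sweet potato only: max(933/399, 292/21) = 13.9 servings → $9.73.
spinach + carrots: intersection lies outside the first quadrant.
spinach + bell pepper with both tight: 0.3976 servings and 2.489 servings → $2.25.
spinach + sweet potato: the both-tight solution has a negative serving — not a feasible corner.
carrots + bell pepper with both tight: 0.8782 servings and 2.53 servings → $2.20.
carrots + sweet potato: intersection lies outside the first quadrant.
bell pepper + sweet potato with both tight: 2.496 servings and 0.4742 servings → $2.33.
The minimum over all feasible corners is $2.20.

$2.20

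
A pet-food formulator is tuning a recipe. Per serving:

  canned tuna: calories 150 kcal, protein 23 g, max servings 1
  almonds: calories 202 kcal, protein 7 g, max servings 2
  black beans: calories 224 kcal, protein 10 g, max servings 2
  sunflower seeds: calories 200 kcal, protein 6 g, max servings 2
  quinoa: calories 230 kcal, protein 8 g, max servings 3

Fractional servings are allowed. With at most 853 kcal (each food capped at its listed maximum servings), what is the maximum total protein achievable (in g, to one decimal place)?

51.9 g

Protein per kcal: canned tuna 0.1533, black beans 0.04464, quinoa 0.03478, almonds 0.03465, sunflower seeds 0.03.
Take 1 serving of canned tuna: uses 150 kcal, +23.0 g protein (running total 23.0 g).
Take 2 servings of black beans: uses 448 kcal, +20.0 g protein (running total 43.0 g).
Take 1.109 servings of quinoa: uses 255 kcal, +8.9 g protein (running total 51.9 g).
Filling greedily by protein-per-kcal is optimal for one linear limit, giving 51.9 g.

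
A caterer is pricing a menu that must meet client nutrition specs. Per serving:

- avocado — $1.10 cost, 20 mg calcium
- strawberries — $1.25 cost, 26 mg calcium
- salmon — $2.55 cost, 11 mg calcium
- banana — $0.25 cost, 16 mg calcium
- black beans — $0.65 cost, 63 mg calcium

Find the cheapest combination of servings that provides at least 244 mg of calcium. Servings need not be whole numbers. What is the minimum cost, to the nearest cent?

$2.52

Cost per mg of calcium: black beans $0.0103, banana $0.0156, strawberries $0.0481, avocado $0.0550, salmon $0.2318.
With no serving limits, use only black beans: 244 mg / 63 mg = 3.873 servings × $0.65 = $2.52.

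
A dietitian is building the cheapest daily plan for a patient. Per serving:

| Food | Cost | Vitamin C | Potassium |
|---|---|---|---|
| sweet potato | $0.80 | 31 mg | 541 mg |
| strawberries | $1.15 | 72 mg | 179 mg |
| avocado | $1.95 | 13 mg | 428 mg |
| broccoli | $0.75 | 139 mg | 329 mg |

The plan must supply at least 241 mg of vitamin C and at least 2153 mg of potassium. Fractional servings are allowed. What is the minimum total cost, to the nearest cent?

Compare the cost at each extreme point of the feasible region.
sweet potato only: max(241/31, 2153/541) = 7.774 servings → $6.22.
strawberries only: max(241/72, 2153/179) = 12.03 servings → $13.83.
avocado only: max(241/13, 2153/428) = 18.54 servings → $36.15.
broccoli only: max(241/139, 2153/329) = 6.544 servings → $4.91.
sweet potato + strawberries with both tight: 3.349 servings and 1.905 servings → $4.87.
sweet potato + avocado: intersection lies outside the first quadrant.
sweet potato + broccoli with both tight: 3.384 servings and 0.979 servings → $3.44.
strawberries + avocado with both tight: 2.638 servings and 3.927 servings → $10.69.
strawberries + broccoli with both targets exact would need a negative amount; discard.
avocado + broccoli with both tight: 3.984 servings and 1.361 servings → $8.79.
The minimum over all feasible corners is $3.44.

$3.44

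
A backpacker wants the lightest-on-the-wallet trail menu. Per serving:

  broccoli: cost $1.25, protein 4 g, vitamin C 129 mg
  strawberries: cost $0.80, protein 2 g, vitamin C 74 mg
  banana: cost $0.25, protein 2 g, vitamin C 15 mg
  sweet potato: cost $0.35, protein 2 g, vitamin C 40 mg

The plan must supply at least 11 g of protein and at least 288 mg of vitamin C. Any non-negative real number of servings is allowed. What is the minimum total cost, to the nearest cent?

An LP optimum is at a vertex; with two nutrient constraints at most two foods are used. Check each candidate.
broccoli only: max(11/4, 288/129) = 2.75 servings → $3.44.
strawberries only: max(11/2, 288/74) = 5.5 servings → $4.40.
banana only: max(11/2, 288/15) = 19.2 servings → $4.80.
sweet potato only: max(11/2, 288/40) = 7.2 servings → $2.52.
broccoli + strawberries with both targets exact would need a negative amount; discard.
broccoli + banana with both tight: 2.076 servings and 1.348 servings → $2.93.
broccoli + sweet potato with both tight: 1.388 servings and 2.724 servings → $2.69.
strawberries + banana with both tight: 3.483 servings and 2.017 servings → $3.29.
strawberries + sweet potato with both tight: 2 servings and 3.5 servings → $2.83.
banana + sweet potato: the both-tight solution has a negative serving — not a feasible corner.
Cheapest feasible corner: $2.52.

$2.52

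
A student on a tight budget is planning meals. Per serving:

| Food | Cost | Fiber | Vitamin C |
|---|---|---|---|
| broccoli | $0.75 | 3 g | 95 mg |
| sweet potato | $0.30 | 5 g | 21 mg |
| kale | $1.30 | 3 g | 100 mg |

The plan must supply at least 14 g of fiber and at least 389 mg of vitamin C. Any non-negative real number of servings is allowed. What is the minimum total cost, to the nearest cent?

Compare the cost at each extreme point of the feasible region.
broccoli only: max(14/3, 389/95) = 4.667 servings → $3.50.
sweet potato only: max(14/5, 389/21) = 18.52 servings → $5.56.
kale only: max(14/3, 389/100) = 4.667 servings → $6.07.
broccoli + sweet potato with both tight: 4.007 servings and 0.3956 servings → $3.12.
broccoli + kale: the both-tight solution has a negative serving — not a feasible corner.
sweet potato + kale with both tight: 0.5332 servings and 3.778 servings → $5.07.
So the least-cost plan costs $3.12.

$3.12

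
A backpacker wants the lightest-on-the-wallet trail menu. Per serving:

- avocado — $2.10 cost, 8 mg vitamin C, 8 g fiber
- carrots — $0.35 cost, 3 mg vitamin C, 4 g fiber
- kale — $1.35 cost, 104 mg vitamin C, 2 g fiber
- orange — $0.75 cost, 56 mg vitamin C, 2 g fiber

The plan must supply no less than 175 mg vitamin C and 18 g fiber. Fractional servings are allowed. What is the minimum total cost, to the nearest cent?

$3.28

This is a tiny linear program; its minimum lies at a vertex of the feasible set. List the vertices and price them.
avocado only: max(175/8, 18/8) = 21.88 servings → $45.94.
carrots only: max(175/3, 18/4) = 58.33 servings → $20.42.
kale only: max(175/104, 18/2) = 9 servings → $12.15.
orange only: max(175/56, 18/2) = 9 servings → $6.75.
avocado + carrots with both targets exact would need a negative amount; discard.
avocado + kale with both tight: 1.865 servings and 1.539 servings → $5.99.
avocado + orange with both tight: 1.523 servings and 2.907 servings → $5.38.
carrots + kale with both tight: 3.712 servings and 1.576 servings → $3.43.
carrots + orange with both tight: 3.018 servings and 2.963 servings → $3.28.
kale + orange with both targets exact would need a negative amount; discard.
The minimum over all feasible corners is $3.28.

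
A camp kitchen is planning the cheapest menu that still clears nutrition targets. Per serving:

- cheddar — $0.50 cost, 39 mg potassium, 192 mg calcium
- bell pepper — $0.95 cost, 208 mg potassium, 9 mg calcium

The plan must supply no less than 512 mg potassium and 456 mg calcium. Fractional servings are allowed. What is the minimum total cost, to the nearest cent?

$3.07

With two linear requirements the optimum uses one or two foods; enumerate the corners.
cheddar only: max(512/39, 456/192) = 13.13 servings → $6.56.
bell pepper only: max(512/208, 456/9) = 50.67 servings → $48.13.
cheddar + bell pepper with both tight: 2.28 servings and 2.034 servings → $3.07.
The minimum over all feasible corners is $3.07.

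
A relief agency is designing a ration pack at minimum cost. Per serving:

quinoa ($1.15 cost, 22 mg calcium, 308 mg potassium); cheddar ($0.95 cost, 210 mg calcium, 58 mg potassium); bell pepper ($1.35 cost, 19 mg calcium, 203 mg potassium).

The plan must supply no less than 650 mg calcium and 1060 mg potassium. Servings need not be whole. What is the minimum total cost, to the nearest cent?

A basic optimal solution has at most two foods positive. Try each food alone and each pair with both targets met exactly.
quinoa only: max(650/22, 1060/308) = 29.55 servings → $33.98.
cheddar only: max(650/210, 1060/58) = 18.28 servings → $17.36.
bell pepper only: max(650/19, 1060/203) = 34.21 servings → $46.18.
quinoa + cheddar with both tight: 2.916 servings and 2.79 servings → $6.00.
quinoa + bell pepper with both targets exact would need a negative amount; discard.
cheddar + bell pepper with both tight: 2.692 servings and 4.452 servings → $8.57.
Cheapest feasible corner: $6.00.

$6.00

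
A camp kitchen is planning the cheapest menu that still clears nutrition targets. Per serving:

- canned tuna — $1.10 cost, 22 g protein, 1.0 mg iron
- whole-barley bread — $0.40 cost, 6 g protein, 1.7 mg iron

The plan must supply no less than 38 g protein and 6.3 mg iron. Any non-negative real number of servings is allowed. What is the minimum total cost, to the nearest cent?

$2.22

Compare the cost at each extreme point of the feasible region.
canned tuna only: max(38/22, 6.3/1.0) = 6.3 servings → $6.93.
whole-barley bread only: max(38/6, 6.3/1.7) = 6.333 servings → $2.53.
canned tuna + whole-barley bread with both tight: 0.8535 servings and 3.204 servings → $2.22.
The minimum over all feasible corners is $2.22.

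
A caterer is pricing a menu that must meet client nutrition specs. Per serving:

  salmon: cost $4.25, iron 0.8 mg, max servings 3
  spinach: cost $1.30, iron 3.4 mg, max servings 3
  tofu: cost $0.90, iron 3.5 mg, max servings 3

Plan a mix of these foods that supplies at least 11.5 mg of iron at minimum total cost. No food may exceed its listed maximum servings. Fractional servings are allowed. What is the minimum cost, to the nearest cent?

Cost per mg of iron: tofu $0.2571, spinach $0.3824, salmon $5.3125.
Take 3 servings of tofu: +10.5 mg iron for $2.70 (total $2.70, still need 1.0 mg).
Take 0.2941 servings of spinach: +1.0 mg iron for $0.38 (total $3.08, still need 0.0 mg).
Greedy by cheapest-per-mg is optimal for a single linear constraint, so the minimum cost is $3.08.

$3.08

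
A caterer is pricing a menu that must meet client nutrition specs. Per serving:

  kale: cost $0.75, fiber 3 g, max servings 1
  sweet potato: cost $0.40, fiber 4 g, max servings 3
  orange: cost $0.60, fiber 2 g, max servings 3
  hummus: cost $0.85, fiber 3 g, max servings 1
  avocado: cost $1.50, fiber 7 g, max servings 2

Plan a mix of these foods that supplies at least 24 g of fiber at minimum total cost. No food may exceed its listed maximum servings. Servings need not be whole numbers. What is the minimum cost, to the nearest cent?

$3.77

Cost per g of fiber: sweet potato $0.1000, avocado $0.2143, kale $0.2500, hummus $0.2833, orange $0.3000.
Take 3 servings of sweet potato: +12.0 g fiber for $1.20 (total $1.20, still need 12.0 g).
Take 1.714 servings of avocado: +12.0 g fiber for $2.57 (total $3.77, still need 0.0 g).
Filling from the cheapest source first is optimal under one linear minimum: $3.77.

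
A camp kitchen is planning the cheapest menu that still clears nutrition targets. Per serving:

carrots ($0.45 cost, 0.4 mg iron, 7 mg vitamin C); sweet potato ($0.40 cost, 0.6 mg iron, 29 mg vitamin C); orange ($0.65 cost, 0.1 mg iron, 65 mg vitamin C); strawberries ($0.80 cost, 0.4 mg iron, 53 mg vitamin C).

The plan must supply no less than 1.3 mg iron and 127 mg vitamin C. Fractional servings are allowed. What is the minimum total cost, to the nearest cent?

$1.49

The cheapest plan sits at a corner of the feasible region — with two constraints it uses at most two foods.
carrots only: max(1.3/0.4, 127/7) = 18.14 servings → $8.16.
sweet potato only: max(1.3/0.6, 127/29) = 4.379 servings → $1.75.
orange only: max(1.3/0.1, 127/65) = 13 servings → $8.45.
strawberries only: max(1.3/0.4, 127/53) = 3.25 servings → $2.60.
carrots + sweet potato with both targets exact would need a negative amount; discard.
carrots + orange with both tight: 2.838 servings and 1.648 servings → $2.35.
carrots + strawberries with both tight: 0.9837 servings and 2.266 servings → $2.26.
sweet potato + orange with both tight: 1.989 servings and 1.066 servings → $1.49.
sweet potato + strawberries with both tight: 0.896 servings and 1.906 servings → $1.88.
orange + strawberries with both targets exact would need a negative amount; discard.
So the least-cost plan costs $1.49.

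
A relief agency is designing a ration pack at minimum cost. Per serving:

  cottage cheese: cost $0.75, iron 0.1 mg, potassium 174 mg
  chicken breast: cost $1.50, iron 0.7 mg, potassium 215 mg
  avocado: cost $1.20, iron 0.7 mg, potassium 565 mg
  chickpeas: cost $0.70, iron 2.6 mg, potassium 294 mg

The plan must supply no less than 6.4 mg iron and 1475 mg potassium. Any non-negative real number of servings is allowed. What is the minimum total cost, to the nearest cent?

A basic optimal solution has at most two foods positive. Try each food alone and each pair with both targets met exactly.
cottage cheese only: max(6.4/0.1, 1475/174) = 64 servings → $48.00.
chicken breast only: max(6.4/0.7, 1475/215) = 9.143 servings → $13.71.
avocado only: max(6.4/0.7, 1475/565) = 9.143 servings → $10.97.
chickpeas only: max(6.4/2.6, 1475/294) = 5.017 servings → $3.51.
cottage cheese + chicken breast with both targets exact would need a negative amount; discard.
cottage cheese + avocado: the both-tight solution has a negative serving — not a feasible corner.
cottage cheese + chickpeas with both tight: 4.618 servings and 2.284 servings → $5.06.
chicken breast + avocado: the both-tight solution has a negative serving — not a feasible corner.
chicken breast + chickpeas with both tight: 5.531 servings and 0.9725 servings → $8.98.
avocado + chickpeas with both tight: 1.546 servings and 2.045 servings → $3.29.
Cheapest feasible corner: $3.29.

$3.29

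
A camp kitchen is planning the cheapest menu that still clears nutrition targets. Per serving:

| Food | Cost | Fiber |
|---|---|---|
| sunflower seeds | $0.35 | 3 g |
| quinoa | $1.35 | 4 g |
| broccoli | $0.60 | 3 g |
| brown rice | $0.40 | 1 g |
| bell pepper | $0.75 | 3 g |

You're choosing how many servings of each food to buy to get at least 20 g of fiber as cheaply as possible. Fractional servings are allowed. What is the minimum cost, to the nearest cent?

$2.33

Cost per g of fiber: sunflower seeds $0.1167, broccoli $0.2000, bell pepper $0.2500, quinoa $0.3375, brown rice $0.4000.
With no serving limits, use only sunflower seeds: 20 g / 3 g = 6.667 servings × $0.35 = $2.33.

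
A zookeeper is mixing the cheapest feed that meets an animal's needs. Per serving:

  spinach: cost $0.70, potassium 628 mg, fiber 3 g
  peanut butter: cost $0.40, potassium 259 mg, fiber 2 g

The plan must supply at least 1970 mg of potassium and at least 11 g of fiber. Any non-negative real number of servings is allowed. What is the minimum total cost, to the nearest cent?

$2.43

An LP optimum is at a vertex; with two nutrient constraints at most two foods are used. Check each candidate.
spinach only: max(1970/628, 11/3) = 3.667 servings → $2.57.
peanut butter only: max(1970/259, 11/2) = 7.606 servings → $3.04.
spinach + peanut butter with both tight: 2.278 servings and 2.084 servings → $2.43.
The minimum over all feasible corners is $2.43.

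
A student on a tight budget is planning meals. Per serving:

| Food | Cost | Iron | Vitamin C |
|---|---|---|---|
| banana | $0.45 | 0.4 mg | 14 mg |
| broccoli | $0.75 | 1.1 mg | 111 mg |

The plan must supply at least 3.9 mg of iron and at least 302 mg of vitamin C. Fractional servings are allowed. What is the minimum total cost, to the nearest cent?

$2.66

A basic optimal solution has at most two foods positive. Try each food alone and each pair with both targets met exactly.
banana only: max(3.9/0.4, 302/14) = 21.57 servings → $9.71.
broccoli only: max(3.9/1.1, 302/111) = 3.545 servings → $2.66.
banana + broccoli with both tight: 3.472 servings and 2.283 servings → $3.27.
The minimum over all feasible corners is $2.66.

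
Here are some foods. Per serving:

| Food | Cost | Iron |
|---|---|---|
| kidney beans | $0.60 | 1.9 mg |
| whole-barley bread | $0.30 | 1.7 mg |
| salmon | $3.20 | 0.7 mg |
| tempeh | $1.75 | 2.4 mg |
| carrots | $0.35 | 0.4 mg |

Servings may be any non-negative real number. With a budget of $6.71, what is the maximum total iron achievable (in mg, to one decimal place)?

Iron per dollar: whole-barley bread 5.667, kidney beans 3.167, tempeh 1.371, carrots 1.143, salmon 0.2188.
With no serving limits, spend the whole cost allowance on whole-barley bread: $6.71 / $0.30 × 1.7 mg = 38.0 mg.

38.0 mg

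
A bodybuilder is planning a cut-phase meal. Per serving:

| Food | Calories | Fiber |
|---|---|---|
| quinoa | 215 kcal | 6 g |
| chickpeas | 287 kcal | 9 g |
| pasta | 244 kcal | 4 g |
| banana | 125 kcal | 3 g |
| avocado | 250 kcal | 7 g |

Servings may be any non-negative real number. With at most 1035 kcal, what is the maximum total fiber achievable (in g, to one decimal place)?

32.5 g

Fiber per kcal: chickpeas 0.03136, avocado 0.028, quinoa 0.02791, banana 0.024, pasta 0.01639.
With no serving limits, spend the whole calories allowance on chickpeas: 1035 kcal / 287 kcal × 9 g = 32.5 g.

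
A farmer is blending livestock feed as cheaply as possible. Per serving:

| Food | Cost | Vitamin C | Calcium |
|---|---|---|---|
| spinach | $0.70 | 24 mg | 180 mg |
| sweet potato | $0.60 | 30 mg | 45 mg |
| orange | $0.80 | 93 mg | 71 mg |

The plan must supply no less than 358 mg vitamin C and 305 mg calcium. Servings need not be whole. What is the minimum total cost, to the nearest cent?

For a min-cost LP with two ≥-constraints, a basic feasible solution has at most two positive variables.
spinach only: max(358/24, 305/180) = 14.92 servings → $10.44.
sweet potato only: max(358/30, 305/45) = 11.93 servings → $7.16.
orange only: max(358/93, 305/71) = 4.296 servings → $3.44.
spinach + sweet potato: intersection lies outside the first quadrant.
spinach + orange with both tight: 0.196 servings and 3.799 servings → $3.18.
sweet potato + orange with both tight: 1.434 servings and 3.387 servings → $3.57.
So the least-cost plan costs $3.18.

$3.18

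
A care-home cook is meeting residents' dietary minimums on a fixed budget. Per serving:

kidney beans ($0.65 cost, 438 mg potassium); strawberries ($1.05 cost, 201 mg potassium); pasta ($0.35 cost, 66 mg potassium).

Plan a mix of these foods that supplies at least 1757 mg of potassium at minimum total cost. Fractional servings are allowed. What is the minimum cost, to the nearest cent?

Cost per mg of potassium: kidney beans $0.0015, strawberries $0.0052, pasta $0.0053.
With no serving limits, use only kidney beans: 1757 mg / 438 mg = 4.011 servings × $0.65 = $2.61.

$2.61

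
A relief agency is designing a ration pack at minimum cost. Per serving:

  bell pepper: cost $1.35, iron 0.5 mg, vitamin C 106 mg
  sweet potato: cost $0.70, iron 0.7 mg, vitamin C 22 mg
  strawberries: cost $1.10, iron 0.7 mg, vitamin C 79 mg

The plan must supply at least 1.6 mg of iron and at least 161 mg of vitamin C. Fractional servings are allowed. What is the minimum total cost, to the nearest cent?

$2.38

For a min-cost LP with two ≥-constraints, a basic feasible solution has at most two positive variables.
bell pepper only: max(1.6/0.5, 161/106) = 3.2 servings → $4.32.
sweet potato only: max(1.6/0.7, 161/22) = 7.318 servings → $5.12.
strawberries only: max(1.6/0.7, 161/79) = 2.286 servings → $2.51.
bell pepper + sweet potato with both tight: 1.226 servings and 1.41 servings → $2.64.
bell pepper + strawberries with both targets exact would need a negative amount; discard.
sweet potato + strawberries with both tight: 0.3434 servings and 1.942 servings → $2.38.
The minimum over all feasible corners is $2.38.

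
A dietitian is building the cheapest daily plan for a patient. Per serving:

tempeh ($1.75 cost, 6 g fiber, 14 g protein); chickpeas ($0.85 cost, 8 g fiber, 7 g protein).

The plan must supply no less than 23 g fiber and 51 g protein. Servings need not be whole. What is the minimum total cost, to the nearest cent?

$6.19

With two linear requirements the optimum uses one or two foods; enumerate the corners.
tempeh only: max(23/6, 51/14) = 3.833 servings → $6.71.
chickpeas only: max(23/8, 51/7) = 7.286 servings → $6.19.
tempeh + chickpeas with both tight: 3.529 servings and 0.2286 servings → $6.37.
The minimum over all feasible corners is $6.19.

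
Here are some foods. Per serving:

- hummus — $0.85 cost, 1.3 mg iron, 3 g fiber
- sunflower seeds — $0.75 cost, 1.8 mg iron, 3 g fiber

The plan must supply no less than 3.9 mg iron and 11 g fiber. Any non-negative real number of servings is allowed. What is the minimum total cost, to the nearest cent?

An LP optimum is at a vertex; with two nutrient constraints at most two foods are used. Check each candidate.
hummus only: max(3.9/1.3, 11/3) = 3.667 servings → $3.12.
sunflower seeds only: max(3.9/1.8, 11/3) = 3.667 servings → $2.75.
hummus + sunflower seeds: intersection lies outside the first quadrant.
So the least-cost plan costs $2.75.

$2.75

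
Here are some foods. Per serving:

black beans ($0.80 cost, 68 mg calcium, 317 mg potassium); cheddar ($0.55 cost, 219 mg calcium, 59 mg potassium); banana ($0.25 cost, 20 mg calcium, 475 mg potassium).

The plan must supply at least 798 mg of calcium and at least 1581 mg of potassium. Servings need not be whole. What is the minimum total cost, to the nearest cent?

$2.59

This is a tiny linear program; its minimum lies at a vertex of the feasible set. List the vertices and price them.
black beans only: max(798/68, 1581/317) = 11.74 servings → $9.39.
cheddar only: max(798/219, 1581/59) = 26.8 servings → $14.74.
banana only: max(798/20, 1581/475) = 39.9 servings → $9.97.
black beans + cheddar with both tight: 4.573 servings and 2.224 servings → $4.88.
black beans + banana: intersection lies outside the first quadrant.
cheddar + banana with both tight: 3.378 servings and 2.909 servings → $2.59.
The minimum over all feasible corners is $2.59.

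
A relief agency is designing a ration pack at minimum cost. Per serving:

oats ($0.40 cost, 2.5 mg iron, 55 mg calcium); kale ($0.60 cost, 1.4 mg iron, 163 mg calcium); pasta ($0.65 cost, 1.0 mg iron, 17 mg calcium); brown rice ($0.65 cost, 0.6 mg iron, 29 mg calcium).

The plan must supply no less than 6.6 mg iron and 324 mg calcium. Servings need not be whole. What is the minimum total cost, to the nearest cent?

$1.56

Two binding constraints pin down two serving amounts, so the optimal mix uses at most two foods. The candidates are each food alone (scaled to the tighter of iron/calcium) and each pair with both constraints tight.
oats only: max(6.6/2.5, 324/55) = 5.891 servings → $2.36.
kale only: max(6.6/1.4, 324/163) = 4.714 servings → $2.83.
pasta only: max(6.6/1.0, 324/17) = 19.06 servings → $12.39.
brown rice only: max(6.6/0.6, 324/29) = 11.17 servings → $7.26.
oats + kale with both tight: 1.883 servings and 1.352 servings → $1.56.
oats + pasta with both targets exact would need a negative amount; discard.
oats + brown rice: the both-tight solution has a negative serving — not a feasible corner.
kale + pasta with both tight: 1.522 servings and 4.47 servings → $3.82.
kale + brown rice with both tight: 0.05245 servings and 10.88 servings → $7.10.
pasta + brown rice: the both-tight solution has a negative serving — not a feasible corner.
So the least-cost plan costs $1.56.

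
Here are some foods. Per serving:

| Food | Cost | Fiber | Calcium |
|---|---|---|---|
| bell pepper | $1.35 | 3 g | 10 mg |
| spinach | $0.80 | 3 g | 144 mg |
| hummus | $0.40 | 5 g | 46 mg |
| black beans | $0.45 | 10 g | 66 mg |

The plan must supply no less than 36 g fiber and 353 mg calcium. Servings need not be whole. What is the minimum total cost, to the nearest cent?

For a min-cost LP with two ≥-constraints, a basic feasible solution has at most two positive variables.
bell pepper only: max(36/3, 353/10) = 35.3 servings → $47.66.
spinach only: max(36/3, 353/144) = 12 servings → $9.60.
hummus only: max(36/5, 353/46) = 7.674 servings → $3.07.
black beans only: max(36/10, 353/66) = 5.348 servings → $2.41.
bell pepper + spinach with both tight: 10.26 servings and 1.739 servings → $15.24.
bell pepper + hummus with both targets exact would need a negative amount; discard.
bell pepper + black beans: the both-tight solution has a negative serving — not a feasible corner.
spinach + hummus with both tight: 0.1873 servings and 7.088 servings → $2.98.
spinach + black beans with both tight: 0.9291 servings and 3.321 servings → $2.24.
hummus + black beans with both targets exact would need a negative amount; discard.
The minimum over all feasible corners is $2.24.

$2.24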